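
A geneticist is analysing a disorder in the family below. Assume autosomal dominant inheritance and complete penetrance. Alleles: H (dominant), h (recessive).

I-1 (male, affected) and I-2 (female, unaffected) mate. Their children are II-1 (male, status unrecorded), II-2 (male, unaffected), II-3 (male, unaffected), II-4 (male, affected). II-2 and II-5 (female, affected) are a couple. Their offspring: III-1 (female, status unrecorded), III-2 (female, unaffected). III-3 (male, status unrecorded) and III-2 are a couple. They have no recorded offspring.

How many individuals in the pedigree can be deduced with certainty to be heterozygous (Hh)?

3

Obligate heterozygotes: I-1 is affected so carries H and passed h to II-2 (hh), so I-1 is Hh; II-4 is affected so carries H and received h from I-2 (hh), so II-4 is Hh; II-5 is affected so carries H and passed h to III-2 (hh), so II-5 is Hh.
Every other individual is either homozygous by phenotype or has at least one consistent homozygous assignment, so the count is 3.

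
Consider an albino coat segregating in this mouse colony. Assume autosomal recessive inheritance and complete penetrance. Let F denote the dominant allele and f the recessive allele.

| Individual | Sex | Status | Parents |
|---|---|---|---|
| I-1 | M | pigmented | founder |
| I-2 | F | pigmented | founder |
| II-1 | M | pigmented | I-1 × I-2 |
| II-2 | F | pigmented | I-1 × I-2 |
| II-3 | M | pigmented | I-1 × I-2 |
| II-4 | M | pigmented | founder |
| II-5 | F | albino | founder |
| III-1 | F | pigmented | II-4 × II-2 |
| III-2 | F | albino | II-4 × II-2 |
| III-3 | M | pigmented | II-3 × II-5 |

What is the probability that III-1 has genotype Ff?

II-4 is pigmented so carries F and passed f to III-2 (ff), so II-4 is Ff.
II-2 is pigmented so carries F and passed f to III-2 (ff), so II-2 is Ff.
Their cross gives offspring ratios 1/4 FF : 1/2 Ff : 1/4 ff. Conditioning on III-1 being pigmented, P(Ff) = 1/2 / 3/4 = 2/3.

2/3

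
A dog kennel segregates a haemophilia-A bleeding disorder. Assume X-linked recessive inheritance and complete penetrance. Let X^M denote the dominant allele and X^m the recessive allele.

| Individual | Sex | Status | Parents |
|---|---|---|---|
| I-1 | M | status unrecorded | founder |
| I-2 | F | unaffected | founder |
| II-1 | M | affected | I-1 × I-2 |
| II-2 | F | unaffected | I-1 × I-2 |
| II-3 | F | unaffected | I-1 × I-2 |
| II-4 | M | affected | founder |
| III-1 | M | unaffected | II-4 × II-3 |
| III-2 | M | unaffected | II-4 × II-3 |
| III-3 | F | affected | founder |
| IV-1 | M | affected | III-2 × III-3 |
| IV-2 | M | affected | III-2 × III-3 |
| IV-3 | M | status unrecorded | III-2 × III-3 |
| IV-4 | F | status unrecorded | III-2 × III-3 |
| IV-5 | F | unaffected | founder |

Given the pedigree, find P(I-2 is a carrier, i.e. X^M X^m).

1

I-2 is unaffected so carries M and passed m to II-1 (X^m Y), so I-2 is X^M X^m, giving P(X^M X^m) = 1.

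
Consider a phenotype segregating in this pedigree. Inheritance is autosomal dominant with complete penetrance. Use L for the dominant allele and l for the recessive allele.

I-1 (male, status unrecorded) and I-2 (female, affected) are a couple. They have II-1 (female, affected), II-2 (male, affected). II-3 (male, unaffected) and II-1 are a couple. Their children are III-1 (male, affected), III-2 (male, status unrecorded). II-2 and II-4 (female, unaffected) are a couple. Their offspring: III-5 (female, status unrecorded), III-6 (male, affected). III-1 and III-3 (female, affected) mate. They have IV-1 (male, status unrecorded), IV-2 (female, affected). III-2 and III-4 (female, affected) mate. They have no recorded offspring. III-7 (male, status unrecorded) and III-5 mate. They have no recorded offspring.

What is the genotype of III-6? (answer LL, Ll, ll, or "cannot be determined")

Ll

From phenotype alone, III-6 is LL or Ll.
III-6 is affected so carries L and received l from II-4 (ll), so III-6 is Ll.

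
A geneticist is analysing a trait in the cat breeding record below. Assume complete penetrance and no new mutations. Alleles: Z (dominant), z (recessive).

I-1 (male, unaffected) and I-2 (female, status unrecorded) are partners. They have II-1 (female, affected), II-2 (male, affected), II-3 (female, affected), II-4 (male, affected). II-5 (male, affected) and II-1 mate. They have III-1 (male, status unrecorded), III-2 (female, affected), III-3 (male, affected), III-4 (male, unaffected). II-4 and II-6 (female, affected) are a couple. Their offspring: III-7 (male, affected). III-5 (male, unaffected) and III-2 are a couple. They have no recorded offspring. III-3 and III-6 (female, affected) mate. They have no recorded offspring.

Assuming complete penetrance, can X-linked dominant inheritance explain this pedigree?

Yes

A consistent assignment under X-linked dominant exists: I-1 X^z Y, I-2 X^Z X^Z, II-1 X^Z X^z, II-2 X^Z Y, II-3 X^Z X^z, II-4 X^Z Y, II-5 X^Z Y, II-6 X^Z X^Z, III-1 X^Z Y, III-2 X^Z X^Z, III-3 X^Z Y, III-4 X^z Y, III-5 X^z Y, III-6 X^Z X^Z, III-7 X^Z Y.
In this assignment every recorded phenotype matches its genotype and every non-founder's genotype is obtainable from its parents' genotypes, so the pedigree is consistent.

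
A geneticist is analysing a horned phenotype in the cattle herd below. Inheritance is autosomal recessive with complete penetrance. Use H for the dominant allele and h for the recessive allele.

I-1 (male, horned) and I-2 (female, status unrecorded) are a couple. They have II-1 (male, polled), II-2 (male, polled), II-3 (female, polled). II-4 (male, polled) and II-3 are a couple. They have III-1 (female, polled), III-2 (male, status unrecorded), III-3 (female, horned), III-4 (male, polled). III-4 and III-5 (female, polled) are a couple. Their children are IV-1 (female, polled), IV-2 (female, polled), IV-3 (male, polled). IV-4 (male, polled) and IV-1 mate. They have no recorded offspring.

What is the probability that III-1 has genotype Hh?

II-4 is polled so carries H and passed h to III-3 (hh), so II-4 is Hh.
II-3 is polled so carries H and received h from I-1 (hh), so II-3 is Hh.
Their cross gives offspring ratios 1/4 HH : 1/2 Hh : 1/4 hh. Conditioning on III-1 being polled, P(Hh) = 1/2 / 3/4 = 2/3.

2/3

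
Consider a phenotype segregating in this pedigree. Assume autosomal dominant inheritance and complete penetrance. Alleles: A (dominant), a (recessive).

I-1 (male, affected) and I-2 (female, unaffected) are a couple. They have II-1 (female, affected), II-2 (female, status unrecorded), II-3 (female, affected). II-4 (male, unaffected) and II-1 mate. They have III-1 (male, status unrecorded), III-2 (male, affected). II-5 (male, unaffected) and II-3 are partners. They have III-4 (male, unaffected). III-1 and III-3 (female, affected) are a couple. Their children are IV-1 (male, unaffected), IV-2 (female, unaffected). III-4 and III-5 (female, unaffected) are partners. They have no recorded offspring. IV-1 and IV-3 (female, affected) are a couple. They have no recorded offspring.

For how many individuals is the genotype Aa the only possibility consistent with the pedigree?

Obligate heterozygotes: II-1 is affected so carries A and received a from I-2 (aa), so II-1 is Aa; II-3 is affected so carries A and received a from I-2 (aa), so II-3 is Aa; III-2 is affected so carries A and received a from II-4 (aa), so III-2 is Aa; III-3 is affected so carries A and passed a to IV-1 (aa), so III-3 is Aa.
Every other individual is either homozygous by phenotype or has at least one consistent homozygous assignment, so the count is 4.

4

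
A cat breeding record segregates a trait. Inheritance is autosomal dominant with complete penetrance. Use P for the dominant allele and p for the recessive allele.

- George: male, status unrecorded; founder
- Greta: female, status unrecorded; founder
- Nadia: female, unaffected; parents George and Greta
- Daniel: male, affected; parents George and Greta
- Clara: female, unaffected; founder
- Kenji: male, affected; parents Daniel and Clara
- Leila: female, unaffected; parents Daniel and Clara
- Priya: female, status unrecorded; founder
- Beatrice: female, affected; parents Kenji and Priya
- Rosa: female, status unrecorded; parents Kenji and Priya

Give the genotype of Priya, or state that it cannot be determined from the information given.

cannot be determined

Priya's phenotype is unrecorded, and no parent or child forces a single allele at both positions; consistent genotype assignments exist with Priya as PP or Pp or pp.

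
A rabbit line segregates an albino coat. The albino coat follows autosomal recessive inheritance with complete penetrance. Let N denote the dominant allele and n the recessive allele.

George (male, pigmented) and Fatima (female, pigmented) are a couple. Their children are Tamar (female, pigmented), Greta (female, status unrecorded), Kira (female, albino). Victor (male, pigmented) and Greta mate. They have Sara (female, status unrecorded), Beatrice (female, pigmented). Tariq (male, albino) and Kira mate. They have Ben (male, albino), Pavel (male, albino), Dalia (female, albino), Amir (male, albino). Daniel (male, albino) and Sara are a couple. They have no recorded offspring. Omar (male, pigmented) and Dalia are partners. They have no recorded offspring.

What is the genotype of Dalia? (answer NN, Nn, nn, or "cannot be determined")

Dalia is albino, so Dalia is nn.

nn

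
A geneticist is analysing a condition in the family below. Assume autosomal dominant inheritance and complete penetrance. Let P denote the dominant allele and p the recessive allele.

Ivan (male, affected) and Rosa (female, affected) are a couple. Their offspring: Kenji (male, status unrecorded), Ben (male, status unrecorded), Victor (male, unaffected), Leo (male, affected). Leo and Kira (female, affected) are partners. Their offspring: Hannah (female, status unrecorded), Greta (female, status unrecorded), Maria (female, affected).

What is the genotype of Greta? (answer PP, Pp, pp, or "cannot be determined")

Greta's phenotype is unrecorded, and no parent or child forces a single allele at both positions; consistent genotype assignments exist with Greta as PP or Pp or pp.

cannot be determined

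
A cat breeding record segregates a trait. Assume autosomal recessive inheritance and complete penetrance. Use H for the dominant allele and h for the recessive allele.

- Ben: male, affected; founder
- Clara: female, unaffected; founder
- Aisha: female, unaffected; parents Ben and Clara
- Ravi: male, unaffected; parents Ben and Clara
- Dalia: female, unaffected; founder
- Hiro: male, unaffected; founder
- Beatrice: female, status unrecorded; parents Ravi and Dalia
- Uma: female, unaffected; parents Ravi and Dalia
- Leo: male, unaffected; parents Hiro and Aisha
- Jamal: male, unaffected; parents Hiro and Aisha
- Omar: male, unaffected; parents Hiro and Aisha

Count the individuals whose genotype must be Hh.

Obligate heterozygotes: Aisha is unaffected so carries H and received h from Ben (hh), so Aisha is Hh; Ravi is unaffected so carries H and received h from Ben (hh), so Ravi is Hh.
Every other individual is either homozygous by phenotype or has at least one consistent homozygous assignment, so the count is 2.

2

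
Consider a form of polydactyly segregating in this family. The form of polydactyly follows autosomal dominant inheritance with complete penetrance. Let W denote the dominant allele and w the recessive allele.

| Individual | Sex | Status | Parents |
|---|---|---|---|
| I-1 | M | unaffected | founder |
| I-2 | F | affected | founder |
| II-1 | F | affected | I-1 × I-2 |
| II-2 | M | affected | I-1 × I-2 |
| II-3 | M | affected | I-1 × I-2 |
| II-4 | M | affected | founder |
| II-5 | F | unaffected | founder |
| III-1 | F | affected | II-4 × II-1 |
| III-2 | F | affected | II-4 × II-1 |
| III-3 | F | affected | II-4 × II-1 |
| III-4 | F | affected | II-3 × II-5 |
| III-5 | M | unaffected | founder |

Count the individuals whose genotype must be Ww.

4

Obligate heterozygotes: II-1 is affected so carries W and received w from I-1 (ww), so II-1 is Ww; II-2 is affected so carries W and received w from I-1 (ww), so II-2 is Ww; II-3 is affected so carries W and received w from I-1 (ww), so II-3 is Ww; III-4 is affected so carries W and received w from II-5 (ww), so III-4 is Ww.
Every other individual is either homozygous by phenotype or has at least one consistent homozygous assignment, so the count is 4.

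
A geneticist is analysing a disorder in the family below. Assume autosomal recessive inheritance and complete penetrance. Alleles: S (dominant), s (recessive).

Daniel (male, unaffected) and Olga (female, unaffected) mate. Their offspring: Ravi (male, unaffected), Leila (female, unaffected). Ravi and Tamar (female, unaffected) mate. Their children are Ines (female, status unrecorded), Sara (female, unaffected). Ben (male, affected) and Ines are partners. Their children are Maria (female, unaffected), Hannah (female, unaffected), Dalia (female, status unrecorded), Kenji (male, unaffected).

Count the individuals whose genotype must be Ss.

3

Obligate heterozygotes: Maria is unaffected so carries S and received s from Ben (ss), so Maria is Ss; Hannah is unaffected so carries S and received s from Ben (ss), so Hannah is Ss; Kenji is unaffected so carries S and received s from Ben (ss), so Kenji is Ss.
Every other individual is either homozygous by phenotype or has at least one consistent homozygous assignment, so the count is 3.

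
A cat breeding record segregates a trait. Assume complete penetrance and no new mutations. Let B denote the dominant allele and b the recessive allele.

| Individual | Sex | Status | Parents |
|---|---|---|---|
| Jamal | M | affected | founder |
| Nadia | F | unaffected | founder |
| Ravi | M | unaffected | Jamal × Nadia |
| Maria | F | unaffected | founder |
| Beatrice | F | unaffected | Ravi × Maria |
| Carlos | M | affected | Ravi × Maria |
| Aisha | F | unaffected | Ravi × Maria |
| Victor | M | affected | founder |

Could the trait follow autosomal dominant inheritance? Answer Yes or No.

No

Under autosomal dominant, Carlos (affected, male) cannot arise from Ravi (unaffected) × Maria (unaffected).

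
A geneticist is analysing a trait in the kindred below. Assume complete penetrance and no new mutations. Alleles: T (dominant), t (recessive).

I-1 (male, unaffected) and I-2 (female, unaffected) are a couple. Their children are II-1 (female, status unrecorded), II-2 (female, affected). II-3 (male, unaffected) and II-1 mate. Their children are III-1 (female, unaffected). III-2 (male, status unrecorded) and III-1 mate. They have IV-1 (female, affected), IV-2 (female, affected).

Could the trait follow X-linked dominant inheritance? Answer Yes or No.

Under X-linked dominant, II-2 (affected, female) cannot arise from I-1 (unaffected) × I-2 (unaffected).

No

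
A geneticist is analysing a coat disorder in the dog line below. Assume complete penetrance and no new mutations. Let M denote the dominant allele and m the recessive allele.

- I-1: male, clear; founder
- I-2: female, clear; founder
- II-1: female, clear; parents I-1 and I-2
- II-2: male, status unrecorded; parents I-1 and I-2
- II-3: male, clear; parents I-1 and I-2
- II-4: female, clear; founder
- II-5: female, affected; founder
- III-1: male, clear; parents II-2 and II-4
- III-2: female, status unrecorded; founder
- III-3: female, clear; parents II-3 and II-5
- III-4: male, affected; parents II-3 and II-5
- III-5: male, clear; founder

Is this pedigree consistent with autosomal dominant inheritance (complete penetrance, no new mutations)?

A consistent assignment under autosomal dominant exists: I-1 mm, I-2 mm, II-1 mm, II-2 mm, II-3 mm, II-4 mm, II-5 Mm, III-1 mm, III-2 MM, III-3 mm, III-4 Mm, III-5 mm.
In this assignment every recorded phenotype matches its genotype and every non-founder's genotype is obtainable from its parents' genotypes, so the pedigree is consistent.

Yes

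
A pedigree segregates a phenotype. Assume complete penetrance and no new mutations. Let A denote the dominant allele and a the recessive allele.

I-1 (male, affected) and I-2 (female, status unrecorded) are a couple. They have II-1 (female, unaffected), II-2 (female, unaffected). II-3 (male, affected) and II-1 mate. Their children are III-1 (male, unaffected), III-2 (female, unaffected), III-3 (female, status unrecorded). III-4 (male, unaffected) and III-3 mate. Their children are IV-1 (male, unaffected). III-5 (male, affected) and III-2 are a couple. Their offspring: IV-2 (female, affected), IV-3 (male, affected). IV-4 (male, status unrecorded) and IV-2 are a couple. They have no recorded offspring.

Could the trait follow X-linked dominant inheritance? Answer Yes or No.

Under X-linked dominant, II-1 (unaffected, female) cannot arise from I-1 (affected) × I-2 (unrecorded).

No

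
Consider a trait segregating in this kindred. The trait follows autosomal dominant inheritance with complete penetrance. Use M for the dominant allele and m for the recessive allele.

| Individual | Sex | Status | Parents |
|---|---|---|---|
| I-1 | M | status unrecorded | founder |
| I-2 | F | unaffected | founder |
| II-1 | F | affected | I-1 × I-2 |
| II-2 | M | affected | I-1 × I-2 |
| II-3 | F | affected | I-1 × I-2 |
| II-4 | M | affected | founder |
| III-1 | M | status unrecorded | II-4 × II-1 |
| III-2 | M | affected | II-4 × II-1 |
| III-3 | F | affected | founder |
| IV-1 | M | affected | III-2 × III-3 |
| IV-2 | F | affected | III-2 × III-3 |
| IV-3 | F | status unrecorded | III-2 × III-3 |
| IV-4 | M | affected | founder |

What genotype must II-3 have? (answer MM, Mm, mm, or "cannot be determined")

From phenotype alone, II-3 is MM or Mm.
II-3 is affected so carries M and received m from I-2 (mm), so II-3 is Mm.

Mm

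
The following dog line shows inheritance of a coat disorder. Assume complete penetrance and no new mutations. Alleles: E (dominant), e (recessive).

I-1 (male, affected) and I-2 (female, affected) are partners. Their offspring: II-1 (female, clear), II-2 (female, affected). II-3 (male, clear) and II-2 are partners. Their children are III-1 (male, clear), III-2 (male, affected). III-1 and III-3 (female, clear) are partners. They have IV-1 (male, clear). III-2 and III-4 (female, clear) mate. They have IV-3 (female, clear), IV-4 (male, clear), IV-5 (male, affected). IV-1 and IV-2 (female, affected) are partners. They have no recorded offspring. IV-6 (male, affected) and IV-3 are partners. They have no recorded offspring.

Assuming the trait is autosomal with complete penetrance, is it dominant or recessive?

I-1 and I-2 are both affected yet have a clear child II-1. Under a recessive model two affected parents are homozygous and every child would be affected, so the trait cannot be recessive.

dominant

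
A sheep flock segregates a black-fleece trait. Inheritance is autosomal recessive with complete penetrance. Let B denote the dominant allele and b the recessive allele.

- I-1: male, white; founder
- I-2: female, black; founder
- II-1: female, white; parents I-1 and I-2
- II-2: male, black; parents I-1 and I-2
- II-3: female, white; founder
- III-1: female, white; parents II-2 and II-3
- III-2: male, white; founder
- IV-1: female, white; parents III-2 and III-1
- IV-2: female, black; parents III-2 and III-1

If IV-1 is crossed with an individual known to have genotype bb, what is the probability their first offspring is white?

2/3

III-2 is white so carries B and passed b to IV-2 (bb), so III-2 is Bb.
III-1 is white so carries B and received b from II-2 (bb), so III-1 is Bb.
IV-1 is a white offspring of III-2 (Bb) × III-1 (Bb), whose cross gives 1/4 BB : 1/2 Bb : 1/4 bb; conditioning on being white, IV-1 is BB with probability 1/3, Bb with probability 2/3.
Summing over parental genotype combinations, P(offspring is white) = 1/3·1 + 2/3·1/2 = 2/3.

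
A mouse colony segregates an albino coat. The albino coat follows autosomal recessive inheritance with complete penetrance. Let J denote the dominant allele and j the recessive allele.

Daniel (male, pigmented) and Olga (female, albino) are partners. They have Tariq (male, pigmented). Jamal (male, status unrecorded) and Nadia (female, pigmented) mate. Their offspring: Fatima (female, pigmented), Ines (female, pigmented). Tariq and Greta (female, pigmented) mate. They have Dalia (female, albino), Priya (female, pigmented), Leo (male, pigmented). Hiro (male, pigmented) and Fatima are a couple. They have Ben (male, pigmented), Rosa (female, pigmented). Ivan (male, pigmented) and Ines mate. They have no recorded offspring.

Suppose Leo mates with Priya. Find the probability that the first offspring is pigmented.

Tariq is pigmented so carries J and received j from Olga (jj), so Tariq is Jj.
Greta is pigmented so carries J and passed j to Dalia (jj), so Greta is Jj.
Leo is a pigmented offspring of Tariq (Jj) × Greta (Jj), whose cross gives 1/4 JJ : 1/2 Jj : 1/4 jj; conditioning on being pigmented, Leo is JJ with probability 1/3, Jj with probability 2/3.
Priya is a pigmented offspring of Tariq (Jj) × Greta (Jj), whose cross gives 1/4 JJ : 1/2 Jj : 1/4 jj; conditioning on being pigmented, Priya is JJ with probability 1/3, Jj with probability 2/3.
Summing over parental genotype combinations, P(offspring is pigmented) = 1/9·1 + 2/9·1 + 2/9·1 + 4/9·3/4 = 8/9.

8/9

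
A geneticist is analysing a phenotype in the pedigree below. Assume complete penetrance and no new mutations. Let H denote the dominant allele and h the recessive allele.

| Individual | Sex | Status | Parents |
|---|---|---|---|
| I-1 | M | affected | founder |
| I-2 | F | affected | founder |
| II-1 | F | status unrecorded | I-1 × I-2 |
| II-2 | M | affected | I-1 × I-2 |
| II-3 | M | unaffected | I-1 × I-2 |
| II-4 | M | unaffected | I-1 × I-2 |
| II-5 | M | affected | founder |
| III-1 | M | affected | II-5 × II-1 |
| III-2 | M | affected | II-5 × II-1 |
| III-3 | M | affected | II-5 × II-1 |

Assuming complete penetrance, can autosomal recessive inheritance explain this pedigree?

No

Under autosomal recessive, II-3 (unaffected, male) cannot arise from I-1 (affected) × I-2 (affected).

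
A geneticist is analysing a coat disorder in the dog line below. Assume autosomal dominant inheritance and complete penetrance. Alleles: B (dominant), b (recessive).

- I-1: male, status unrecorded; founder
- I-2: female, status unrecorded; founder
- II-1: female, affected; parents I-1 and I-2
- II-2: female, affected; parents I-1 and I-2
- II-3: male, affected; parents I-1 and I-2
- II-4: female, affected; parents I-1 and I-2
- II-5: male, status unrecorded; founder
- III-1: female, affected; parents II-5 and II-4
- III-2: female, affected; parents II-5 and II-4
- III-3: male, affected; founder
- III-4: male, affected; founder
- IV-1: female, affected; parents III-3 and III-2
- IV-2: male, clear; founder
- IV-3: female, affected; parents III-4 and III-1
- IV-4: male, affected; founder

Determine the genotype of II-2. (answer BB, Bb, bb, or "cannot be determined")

II-2's phenotype allows BB or Bb, and no parent or child forces a single allele at both positions; consistent genotype assignments exist with II-2 as BB or Bb.

cannot be determined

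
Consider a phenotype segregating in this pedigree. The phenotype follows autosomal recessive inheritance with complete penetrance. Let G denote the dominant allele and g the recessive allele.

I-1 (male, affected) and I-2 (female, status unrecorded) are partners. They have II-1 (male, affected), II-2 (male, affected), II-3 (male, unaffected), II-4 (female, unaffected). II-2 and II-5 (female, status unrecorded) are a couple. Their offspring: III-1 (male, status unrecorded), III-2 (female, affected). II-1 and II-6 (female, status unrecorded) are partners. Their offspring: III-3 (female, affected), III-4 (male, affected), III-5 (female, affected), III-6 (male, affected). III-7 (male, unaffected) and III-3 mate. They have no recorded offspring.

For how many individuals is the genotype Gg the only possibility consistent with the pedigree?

3

Obligate heterozygotes: I-2 passed G to II-3 (Gg, whose g came from I-1) and passed g to II-1 (gg), so I-2 is Gg; II-3 is unaffected so carries G and received g from I-1 (gg), so II-3 is Gg; II-4 is unaffected so carries G and received g from I-1 (gg), so II-4 is Gg.
Every other individual is either homozygous by phenotype or has at least one consistent homozygous assignment, so the count is 3.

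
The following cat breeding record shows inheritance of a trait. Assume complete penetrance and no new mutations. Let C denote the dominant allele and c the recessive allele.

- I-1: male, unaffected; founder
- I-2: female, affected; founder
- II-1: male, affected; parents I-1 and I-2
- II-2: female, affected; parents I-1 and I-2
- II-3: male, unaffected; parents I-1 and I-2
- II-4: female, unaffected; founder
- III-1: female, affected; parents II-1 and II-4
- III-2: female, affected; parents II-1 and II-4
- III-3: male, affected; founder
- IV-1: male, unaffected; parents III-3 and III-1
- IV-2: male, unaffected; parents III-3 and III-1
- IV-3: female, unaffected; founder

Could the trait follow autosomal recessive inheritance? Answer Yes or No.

No

Under autosomal recessive, IV-1 (unaffected, male) cannot arise from III-3 (affected) × III-1 (affected).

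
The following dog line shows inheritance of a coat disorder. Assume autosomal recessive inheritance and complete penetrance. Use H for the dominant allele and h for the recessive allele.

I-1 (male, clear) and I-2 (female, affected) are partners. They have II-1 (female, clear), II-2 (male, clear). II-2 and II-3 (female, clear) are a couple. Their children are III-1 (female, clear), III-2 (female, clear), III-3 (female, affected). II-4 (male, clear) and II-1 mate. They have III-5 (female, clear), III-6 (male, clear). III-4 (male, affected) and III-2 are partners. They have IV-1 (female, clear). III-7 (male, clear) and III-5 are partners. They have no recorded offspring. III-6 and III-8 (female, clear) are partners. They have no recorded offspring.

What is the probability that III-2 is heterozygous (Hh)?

II-2 is clear so carries H and received h from I-2 (hh), so II-2 is Hh.
II-3 is clear so carries H and passed h to III-3 (hh), so II-3 is Hh.
Their cross gives offspring ratios 1/4 HH : 1/2 Hh : 1/4 hh. Conditioning on III-2 being clear, P(Hh) = 1/2 / 3/4 = 2/3 before taking III-2's own offspring into account.
III-4 is affected, so III-4 is hh.
Now use III-2's offspring. Probability of each recorded status — clear daughter IV-1: 1/2 if III-2 is Hh, 1 if HH.
Bayes: P(Hh) = 2/3·1/2 / (2/3·1/2 + 1/3·1) = 1/2.

1/2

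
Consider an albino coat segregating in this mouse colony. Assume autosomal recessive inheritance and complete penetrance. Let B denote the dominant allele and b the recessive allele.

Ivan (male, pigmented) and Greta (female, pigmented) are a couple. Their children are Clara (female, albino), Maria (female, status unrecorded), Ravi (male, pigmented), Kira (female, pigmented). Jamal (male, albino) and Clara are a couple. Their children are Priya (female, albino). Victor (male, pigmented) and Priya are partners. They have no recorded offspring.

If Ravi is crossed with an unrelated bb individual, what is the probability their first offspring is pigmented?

2/3

Ivan is pigmented so carries B and passed b to Clara (bb), so Ivan is Bb.
Greta is pigmented so carries B and passed b to Clara (bb), so Greta is Bb.
Ravi is a pigmented offspring of Ivan (Bb) × Greta (Bb), whose cross gives 1/4 BB : 1/2 Bb : 1/4 bb; conditioning on being pigmented, Ravi is BB with probability 1/3, Bb with probability 2/3.
Summing over parental genotype combinations, P(offspring is pigmented) = 1/3·1 + 2/3·1/2 = 2/3.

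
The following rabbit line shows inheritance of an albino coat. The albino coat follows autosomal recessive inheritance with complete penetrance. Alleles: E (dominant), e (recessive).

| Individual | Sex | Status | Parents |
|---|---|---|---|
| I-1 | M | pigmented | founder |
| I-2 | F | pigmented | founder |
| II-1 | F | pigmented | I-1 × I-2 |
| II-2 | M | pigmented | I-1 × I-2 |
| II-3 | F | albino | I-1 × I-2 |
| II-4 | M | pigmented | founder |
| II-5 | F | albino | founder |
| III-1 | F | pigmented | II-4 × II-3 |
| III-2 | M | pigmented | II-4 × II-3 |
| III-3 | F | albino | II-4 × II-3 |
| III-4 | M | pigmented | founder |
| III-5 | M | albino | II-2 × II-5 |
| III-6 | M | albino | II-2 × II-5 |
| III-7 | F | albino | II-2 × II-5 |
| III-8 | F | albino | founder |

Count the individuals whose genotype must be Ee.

Obligate heterozygotes: I-1 is pigmented so carries E and passed e to II-3 (ee), so I-1 is Ee; I-2 is pigmented so carries E and passed e to II-3 (ee), so I-2 is Ee; II-2 is pigmented so carries E and passed e to III-5 (ee), so II-2 is Ee; II-4 is pigmented so carries E and passed e to III-3 (ee), so II-4 is Ee; III-1 is pigmented so carries E and received e from II-3 (ee), so III-1 is Ee; III-2 is pigmented so carries E and received e from II-3 (ee), so III-2 is Ee.
Every other individual is either homozygous by phenotype or has at least one consistent homozygous assignment, so the count is 6.

6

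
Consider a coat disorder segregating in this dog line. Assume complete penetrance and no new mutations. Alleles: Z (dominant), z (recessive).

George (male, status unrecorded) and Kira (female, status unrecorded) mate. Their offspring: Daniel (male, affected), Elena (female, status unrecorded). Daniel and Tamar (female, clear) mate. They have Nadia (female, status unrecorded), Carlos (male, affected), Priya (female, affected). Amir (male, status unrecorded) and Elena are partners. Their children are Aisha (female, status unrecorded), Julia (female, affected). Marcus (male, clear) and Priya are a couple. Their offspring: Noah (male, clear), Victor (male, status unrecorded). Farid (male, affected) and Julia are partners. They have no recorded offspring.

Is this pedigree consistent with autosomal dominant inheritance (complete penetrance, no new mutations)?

Yes

A consistent assignment under autosomal dominant exists: George ZZ, Kira ZZ, Daniel ZZ, Elena ZZ, Tamar zz, Amir ZZ, Nadia Zz, Carlos Zz, Priya Zz, Marcus zz, Aisha ZZ, Julia ZZ, Farid ZZ, Noah zz, Victor Zz.
In this assignment every recorded phenotype matches its genotype and every non-founder's genotype is obtainable from its parents' genotypes, so the pedigree is consistent.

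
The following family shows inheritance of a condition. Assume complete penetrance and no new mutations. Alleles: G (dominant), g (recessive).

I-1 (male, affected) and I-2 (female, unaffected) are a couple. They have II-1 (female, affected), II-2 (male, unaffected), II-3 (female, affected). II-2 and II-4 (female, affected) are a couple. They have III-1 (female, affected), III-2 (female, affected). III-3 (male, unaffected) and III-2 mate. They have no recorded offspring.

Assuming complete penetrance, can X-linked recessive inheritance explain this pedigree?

No

Under X-linked recessive, III-1 (affected, female) cannot arise from II-2 (unaffected) × II-4 (affected).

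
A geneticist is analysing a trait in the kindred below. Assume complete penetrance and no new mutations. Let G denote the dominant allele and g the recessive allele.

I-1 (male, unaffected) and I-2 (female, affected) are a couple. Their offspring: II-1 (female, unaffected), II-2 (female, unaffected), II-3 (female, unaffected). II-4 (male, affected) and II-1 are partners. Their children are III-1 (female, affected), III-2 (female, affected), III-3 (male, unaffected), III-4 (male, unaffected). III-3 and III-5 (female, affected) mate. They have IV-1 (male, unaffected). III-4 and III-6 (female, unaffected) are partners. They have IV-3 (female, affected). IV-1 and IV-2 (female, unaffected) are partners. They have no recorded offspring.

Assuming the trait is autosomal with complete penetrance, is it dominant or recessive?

III-4 and III-6 are both unaffected yet have an affected child IV-3. Under dominance, an affected child requires at least one affected parent, so the trait cannot be dominant.

recessive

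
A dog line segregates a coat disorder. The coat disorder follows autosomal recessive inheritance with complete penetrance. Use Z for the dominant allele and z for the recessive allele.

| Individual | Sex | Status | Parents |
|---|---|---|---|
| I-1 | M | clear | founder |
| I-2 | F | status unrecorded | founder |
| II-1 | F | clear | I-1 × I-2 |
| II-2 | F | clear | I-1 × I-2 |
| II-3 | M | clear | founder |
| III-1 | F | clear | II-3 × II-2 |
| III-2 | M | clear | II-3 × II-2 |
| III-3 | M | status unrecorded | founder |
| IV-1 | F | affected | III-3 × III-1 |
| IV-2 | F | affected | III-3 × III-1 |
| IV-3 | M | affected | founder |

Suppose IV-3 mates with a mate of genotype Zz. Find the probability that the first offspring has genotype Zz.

1/2

IV-3 is affected, so IV-3 is zz.
The cross gives 1/2 Zz : 1/2 zz, so P(offspring has genotype Zz) = 1/2.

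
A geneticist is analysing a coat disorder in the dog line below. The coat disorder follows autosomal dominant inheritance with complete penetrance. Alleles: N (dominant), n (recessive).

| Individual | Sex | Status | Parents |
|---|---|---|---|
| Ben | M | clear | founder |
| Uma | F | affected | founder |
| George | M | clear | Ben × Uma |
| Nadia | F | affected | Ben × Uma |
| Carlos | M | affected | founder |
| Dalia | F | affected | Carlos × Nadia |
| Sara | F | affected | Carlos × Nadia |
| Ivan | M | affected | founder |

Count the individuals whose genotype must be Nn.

2

Obligate heterozygotes: Uma is affected so carries N and passed n to George (nn), so Uma is Nn; Nadia is affected so carries N and received n from Ben (nn), so Nadia is Nn.
Every other individual is either homozygous by phenotype or has at least one consistent homozygous assignment, so the count is 2.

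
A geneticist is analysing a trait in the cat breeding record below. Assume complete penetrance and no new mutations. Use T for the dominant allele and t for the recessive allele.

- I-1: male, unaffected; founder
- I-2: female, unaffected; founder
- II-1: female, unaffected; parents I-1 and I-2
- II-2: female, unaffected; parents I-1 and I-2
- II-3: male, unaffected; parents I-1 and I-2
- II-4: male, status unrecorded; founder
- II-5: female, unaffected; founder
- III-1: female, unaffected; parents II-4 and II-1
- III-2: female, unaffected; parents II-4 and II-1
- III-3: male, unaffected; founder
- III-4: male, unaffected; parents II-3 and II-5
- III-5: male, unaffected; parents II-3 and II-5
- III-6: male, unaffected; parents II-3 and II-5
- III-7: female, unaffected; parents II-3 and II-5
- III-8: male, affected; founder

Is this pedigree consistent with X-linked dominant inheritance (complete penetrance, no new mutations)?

Yes

A consistent assignment under X-linked dominant exists: I-1 X^t Y, I-2 X^t X^t, II-1 X^t X^t, II-2 X^t X^t, II-3 X^t Y, II-4 X^t Y, II-5 X^t X^t, III-1 X^t X^t, III-2 X^t X^t, III-3 X^t Y, III-4 X^t Y, III-5 X^t Y, III-6 X^t Y, III-7 X^t X^t, III-8 X^T Y.
In this assignment every recorded phenotype matches its genotype and every non-founder's genotype is obtainable from its parents' genotypes, so the pedigree is consistent.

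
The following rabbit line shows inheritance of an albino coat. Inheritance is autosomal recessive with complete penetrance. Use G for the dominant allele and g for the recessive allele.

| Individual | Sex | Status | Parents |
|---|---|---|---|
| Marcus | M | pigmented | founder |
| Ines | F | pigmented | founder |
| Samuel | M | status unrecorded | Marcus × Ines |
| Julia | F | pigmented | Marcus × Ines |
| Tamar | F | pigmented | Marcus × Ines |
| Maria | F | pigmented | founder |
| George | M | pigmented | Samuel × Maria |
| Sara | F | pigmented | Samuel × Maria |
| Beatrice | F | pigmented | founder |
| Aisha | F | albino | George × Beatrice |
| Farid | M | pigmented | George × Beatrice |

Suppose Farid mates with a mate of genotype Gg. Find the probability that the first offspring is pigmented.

George is pigmented so carries G and passed g to Aisha (gg), so George is Gg.
Beatrice is pigmented so carries G and passed g to Aisha (gg), so Beatrice is Gg.
Farid is a pigmented offspring of George (Gg) × Beatrice (Gg), whose cross gives 1/4 GG : 1/2 Gg : 1/4 gg; conditioning on being pigmented, Farid is GG with probability 1/3, Gg with probability 2/3.
Summing over parental genotype combinations, P(offspring is pigmented) = 1/3·1 + 2/3·3/4 = 5/6.

5/6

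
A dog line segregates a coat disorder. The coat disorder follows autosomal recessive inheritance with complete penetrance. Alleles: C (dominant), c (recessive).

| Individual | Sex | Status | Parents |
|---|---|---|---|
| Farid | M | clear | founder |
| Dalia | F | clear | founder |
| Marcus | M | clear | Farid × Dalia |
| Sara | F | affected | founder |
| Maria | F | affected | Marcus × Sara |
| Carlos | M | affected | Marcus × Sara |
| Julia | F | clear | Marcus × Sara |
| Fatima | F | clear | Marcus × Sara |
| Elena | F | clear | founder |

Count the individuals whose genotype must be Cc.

3

Obligate heterozygotes: Marcus is clear so carries C and passed c to Maria (cc), so Marcus is Cc; Julia is clear so carries C and received c from Sara (cc), so Julia is Cc; Fatima is clear so carries C and received c from Sara (cc), so Fatima is Cc.
Every other individual is either homozygous by phenotype or has at least one consistent homozygous assignment, so the count is 3.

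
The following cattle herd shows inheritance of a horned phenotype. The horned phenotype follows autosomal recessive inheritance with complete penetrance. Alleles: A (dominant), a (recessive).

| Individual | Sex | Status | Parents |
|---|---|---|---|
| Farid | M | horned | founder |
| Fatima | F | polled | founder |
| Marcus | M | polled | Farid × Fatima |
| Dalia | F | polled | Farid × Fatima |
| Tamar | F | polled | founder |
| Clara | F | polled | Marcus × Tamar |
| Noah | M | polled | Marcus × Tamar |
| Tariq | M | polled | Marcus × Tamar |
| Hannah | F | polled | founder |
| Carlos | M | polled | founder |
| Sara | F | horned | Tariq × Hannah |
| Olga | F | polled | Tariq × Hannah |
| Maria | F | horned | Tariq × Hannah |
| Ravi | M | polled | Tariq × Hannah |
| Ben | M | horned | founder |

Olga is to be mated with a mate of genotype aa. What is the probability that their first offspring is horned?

Tariq is polled so carries A and passed a to Sara (aa), so Tariq is Aa.
Hannah is polled so carries A and passed a to Sara (aa), so Hannah is Aa.
Olga is a polled offspring of Tariq (Aa) × Hannah (Aa), whose cross gives 1/4 AA : 1/2 Aa : 1/4 aa; conditioning on being polled, Olga is AA with probability 1/3, Aa with probability 2/3.
Summing over parental genotype combinations, P(offspring is horned) = 2/3·1/2 = 1/3.

1/3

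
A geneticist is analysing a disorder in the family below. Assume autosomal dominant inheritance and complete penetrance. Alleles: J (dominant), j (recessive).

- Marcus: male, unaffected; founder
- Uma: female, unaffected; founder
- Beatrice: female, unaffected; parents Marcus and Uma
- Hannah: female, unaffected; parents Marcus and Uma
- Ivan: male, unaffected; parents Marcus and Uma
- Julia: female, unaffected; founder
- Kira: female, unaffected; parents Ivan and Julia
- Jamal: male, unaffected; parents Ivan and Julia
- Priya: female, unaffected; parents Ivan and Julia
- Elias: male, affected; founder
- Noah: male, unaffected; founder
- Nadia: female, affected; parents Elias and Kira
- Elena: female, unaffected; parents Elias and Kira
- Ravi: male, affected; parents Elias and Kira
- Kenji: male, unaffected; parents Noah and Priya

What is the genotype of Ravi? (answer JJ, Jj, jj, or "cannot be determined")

Jj

From phenotype alone, Ravi is JJ or Jj.
Ravi is affected so carries J and received j from Kira (jj), so Ravi is Jj.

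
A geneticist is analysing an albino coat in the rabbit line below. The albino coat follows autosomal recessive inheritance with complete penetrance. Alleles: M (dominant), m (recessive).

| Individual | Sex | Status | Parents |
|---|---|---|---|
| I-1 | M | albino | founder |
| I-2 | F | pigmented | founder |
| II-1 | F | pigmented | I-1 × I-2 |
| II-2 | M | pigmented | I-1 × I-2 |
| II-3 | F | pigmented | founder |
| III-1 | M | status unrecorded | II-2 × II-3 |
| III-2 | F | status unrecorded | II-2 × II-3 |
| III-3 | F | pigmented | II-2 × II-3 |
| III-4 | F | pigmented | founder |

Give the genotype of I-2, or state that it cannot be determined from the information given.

I-2's phenotype allows MM or Mm, and no parent or child forces a single allele at both positions; consistent genotype assignments exist with I-2 as MM or Mm.

cannot be determined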